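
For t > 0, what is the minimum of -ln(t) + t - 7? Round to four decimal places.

R'(t) = -1/t + 1 = 0 gives t = 1.
R''(t) = 1/t², which is positive for t > 0, so this is a local minimum.
R(1) = -1·ln(1) + 1 - 7 ≈ -6.0000.

-6.0000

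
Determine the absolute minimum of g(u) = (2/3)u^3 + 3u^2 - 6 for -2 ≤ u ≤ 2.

The derivative is 2u^2 + 6u, whose only zero in [-2, 2] is u = 0.
Candidates: g(-2) = 2/3, g(0) = -6, g(2) = 34/3.
So the minimum is g(0) = -6.

-6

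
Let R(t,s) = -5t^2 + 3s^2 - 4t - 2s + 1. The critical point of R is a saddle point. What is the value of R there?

∂R/∂t = -10t - 4 = 0 and ∂R/∂s = 6s - 2 = 0, so (t, s) = (-2/5, 1/3).
The Hessian has R_{tt} = -10, R_{ss} = 6, R_{ts} = 0, giving D = -60 < 0, so the point is a saddle point.
R(-2/5, 1/3) = 22/15.

22/15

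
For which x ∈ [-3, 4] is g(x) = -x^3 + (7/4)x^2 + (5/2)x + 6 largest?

-3

g'(x) = -3x^2 + (7/2)x + 5/2, which vanishes at x = -1/2 and x = 5/3.
Candidates: g(-3) = 165/4; g(-1/2) = 85/16; g(5/3) = 1123/108; g(4) = -20.
The maximum over the interval is 165/4, attained at x = -3.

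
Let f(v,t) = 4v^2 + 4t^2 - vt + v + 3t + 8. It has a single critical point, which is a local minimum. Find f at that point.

∂f/∂v = 8v - t + 1 = 0 and ∂f/∂t = -v + 8t + 3 = 0, so (v, t) = (-11/63, -25/63).
The Hessian has f_{vv} = 8, f_{tt} = 8, f_{vt} = -1, giving D = 63 > 0 with f_{vv} > 0, so the point is a local minimum.
f(-11/63, -25/63) = 461/63.

461/63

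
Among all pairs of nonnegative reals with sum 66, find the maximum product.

With x + y = 66, the product is P(x) = x(66 − x).
P'(x) = 66 − 2x = 0 gives x = 33; P'' = −2 < 0, so this is the maximum.
P = 33·33 = 1089.

1089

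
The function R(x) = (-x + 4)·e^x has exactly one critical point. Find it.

By the product rule, R'(x) = (-x + 3)·e^x. Since e^x > 0, the only critical point is x = 3.
R''(3) has the same sign as -1 < 0, so this is a local maximum.
R(3) = (1)·e^(3) ≈ 20.0855.

3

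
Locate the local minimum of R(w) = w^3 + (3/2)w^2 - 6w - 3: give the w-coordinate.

1

R'(w) = 3w^2 + 3w - 6. Setting R'(w) = 0 gives w ∈ {-2, 1}.
Since R''(w) = 6w + 3, we get R''(-2) = -9 < 0 ⇒ local maximum; R''(1) = 9 > 0 ⇒ local minimum.
The local minimum is R(1) = -13/2.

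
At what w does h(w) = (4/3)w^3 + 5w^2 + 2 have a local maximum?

h'(w) = 4w^2 + 10w = 0 at w = -5/2, 0.
Second-derivative test with h''(w) = 8w + 10: h''(-5/2) = -10 < 0 ⇒ local maximum; h''(0) = 10 > 0 ⇒ local minimum.
Thus h has its local maximum at w = -5/2, with value 149/12.

-5/2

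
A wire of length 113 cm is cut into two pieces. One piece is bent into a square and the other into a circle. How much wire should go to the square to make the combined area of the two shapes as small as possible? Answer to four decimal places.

Let x be the length used for the square. Square side x/4; circle radius (113−x)/(2π).
A(x) = (x/4)² + π·((113−x)/(2π))² = x²/16 + (113−x)²/(4π) for 0 ≤ x ≤ 113. A'(x) = x/8 − (113−x)/(2π) = 0 gives x = 4·113/(π+4) ≈ 63.2912.
A'' = 1/8 + 1/(2π) > 0, so this gives the minimum combined area; x ≈ 63.2912 cm to the square.

63.2912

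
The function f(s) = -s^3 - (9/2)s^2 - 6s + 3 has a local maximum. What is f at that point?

11/2

f'(s) = -3s^2 - 9s - 6. Setting f'(s) = 0 gives s ∈ {-2, -1}.
Second-derivative test with f''(s) = -6s - 9: f''(-2) = 3 > 0 ⇒ local minimum; f''(-1) = -3 < 0 ⇒ local maximum.
Thus f has its local maximum at s = -1, with value 11/2.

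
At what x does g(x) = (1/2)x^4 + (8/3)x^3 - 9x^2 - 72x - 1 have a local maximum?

g'(x) = 2x^3 + 8x^2 - 18x - 72. Setting g'(x) = 0 gives x ∈ {-4, -3, 3}.
g''(x) = 6x^2 + 16x - 18. g''(-4) = 14 > 0 ⇒ local minimum; g''(-3) = -12 < 0 ⇒ local maximum; g''(3) = 84 > 0 ⇒ local minimum.
So the local maximum value is g(-3) = 205/2.

-3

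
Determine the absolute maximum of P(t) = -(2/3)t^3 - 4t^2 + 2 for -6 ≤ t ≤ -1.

The derivative is -2t^2 - 8t, whose only zero in [-6, -1] is t = -4.
Evaluating at the critical points and endpoints: P(-6) = 2,  P(-4) = -58/3,  P(-1) = -4/3.
The maximum over the interval is 2, attained at t = -6.

2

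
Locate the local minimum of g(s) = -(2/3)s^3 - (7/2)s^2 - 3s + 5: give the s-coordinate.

-3

g'(s) = -2s^2 - 7s - 3. Setting g'(s) = 0 gives s ∈ {-3, -1/2}.
Since g''(s) = -4s - 7, we get g''(-3) = 5 > 0 ⇒ local minimum; g''(-1/2) = -5 < 0 ⇒ local maximum.
The local minimum is g(-3) = 1/2.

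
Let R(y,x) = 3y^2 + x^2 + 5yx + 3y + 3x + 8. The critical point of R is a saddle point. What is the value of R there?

∂R/∂y = 6y + 5x + 3 = 0 and ∂R/∂x = 5y + 2x + 3 = 0, so (y, x) = (-9/13, 3/13).
The Hessian has R_{yy} = 6, R_{xx} = 2, R_{yx} = 5, giving D = -13 < 0, so the point is a saddle point.
R(-9/13, 3/13) = 95/13.

95/13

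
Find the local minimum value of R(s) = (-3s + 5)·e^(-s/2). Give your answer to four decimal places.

-0.9593

R'(s) = (-3)·e^(-s/2) + (-3s + 5)·(-1/2)·e^(-s/2) = ((3/2)s - 11/2)·e^(-s/2). Since e^(-s/2) > 0, the only critical point is s = 11/3.
R''(11/3) has the same sign as 3/2 > 0, so this is a local minimum.
R(11/3) = (-6)·e^(-11/6) ≈ -0.9593.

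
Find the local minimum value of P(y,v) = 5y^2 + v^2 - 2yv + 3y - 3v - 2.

-17/4

∂P/∂y = 10y - 2v + 3 = 0 and ∂P/∂v = -2y + 2v - 3 = 0, so (y, v) = (0, 3/2).
The Hessian has P_{yy} = 10, P_{vv} = 2, P_{yv} = -2, giving D = 16 > 0 with P_{yy} > 0, so the point is a local minimum.
P(0, 3/2) = -17/4.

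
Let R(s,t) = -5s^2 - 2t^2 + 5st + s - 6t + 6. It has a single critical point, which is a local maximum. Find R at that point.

∂R/∂s = -10s + 5t + 1 = 0 and ∂R/∂t = 5s - 4t - 6 = 0, so (s, t) = (-26/15, -11/3).
The Hessian has R_{ss} = -10, R_{tt} = -4, R_{st} = 5, giving D = 15 > 0 with R_{ss} < 0, so the point is a local maximum.
R(-26/15, -11/3) = 242/15.

242/15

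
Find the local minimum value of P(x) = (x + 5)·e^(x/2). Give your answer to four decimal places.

-0.0604

Differentiating with the product rule gives P'(x) = ((1/2)x + 7/2)·e^(x/2). Since e^(x/2) > 0, the only critical point is x = -7.
P''(-7) has the same sign as 1/2 > 0, so this is a local minimum.
P(-7) = (-2)·e^(-7/2) ≈ -0.0604.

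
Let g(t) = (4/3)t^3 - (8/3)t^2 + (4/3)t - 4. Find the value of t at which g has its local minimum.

1

g'(t) = 4t^2 - (16/3)t + 4/3 = 0 at t = 1/3, 1.
g''(t) = 8t - 16/3. g''(1/3) = -8/3 < 0 ⇒ local maximum; g''(1) = 8/3 > 0 ⇒ local minimum.
Thus g has its local minimum at t = 1, with value -4.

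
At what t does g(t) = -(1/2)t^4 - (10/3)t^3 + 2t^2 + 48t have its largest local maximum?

Critical points: g'(t) = -2t^3 - 10t^2 + 4t + 48 vanishes at t = -4, -3, 2.
Since g''(t) = -6t^2 - 20t + 4, we get g''(-4) = -12 < 0 ⇒ local maximum; g''(-3) = 10 > 0 ⇒ local minimum; g''(2) = -60 < 0 ⇒ local maximum.
The largest local maximum is g(2) = 208/3.

2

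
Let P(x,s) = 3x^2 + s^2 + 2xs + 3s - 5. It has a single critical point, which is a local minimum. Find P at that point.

-67/8

∂P/∂x = 6x + 2s = 0 and ∂P/∂s = 2x + 2s + 3 = 0, so (x, s) = (3/4, -9/4).
The Hessian has P_{xx} = 6, P_{ss} = 2, P_{xs} = 2, giving D = 8 > 0 with P_{xx} > 0, so the point is a local minimum.
P(3/4, -9/4) = -67/8.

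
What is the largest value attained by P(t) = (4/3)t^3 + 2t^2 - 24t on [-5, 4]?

54

The derivative is 4t^2 + 4t - 24, which vanishes at t = -3 and t = 2.
Evaluating at the critical points and endpoints: P(-5) = 10/3,  P(-3) = 54,  P(2) = -88/3,  P(4) = 64/3.
Hence the absolute maximum is 54 at t = -3.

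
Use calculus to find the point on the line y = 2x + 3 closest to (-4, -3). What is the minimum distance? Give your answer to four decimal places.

Minimize D(x)^2 = (x + 4)^2 + (2x + 6)^2.
d/dx[D^2] = 2(x + 4) + 2·2·(2x + 6) = 0 ⇒ x = -16/5.
Then y = -17/5 and the distance is √(4/5) ≈ 0.8944.

0.8944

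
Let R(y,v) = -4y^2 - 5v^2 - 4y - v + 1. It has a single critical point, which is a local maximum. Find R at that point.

41/20

∂R/∂y = -8y - 4 = 0 and ∂R/∂v = -10v - 1 = 0, so (y, v) = (-1/2, -1/10).
The Hessian has R_{yy} = -8, R_{vv} = -10, R_{yv} = 0, giving D = 80 > 0 with R_{yy} < 0, so the point is a local maximum.
R(-1/2, -1/10) = 41/20.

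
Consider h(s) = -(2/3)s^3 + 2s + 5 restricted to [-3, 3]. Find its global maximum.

17

The derivative is -2s^2 + 2, which vanishes at s = -1 and s = 1.
Evaluating at the critical points and endpoints: h(-3) = 17; h(-1) = 11/3; h(1) = 19/3; h(3) = -7.
Hence the absolute maximum is 17 at s = -3.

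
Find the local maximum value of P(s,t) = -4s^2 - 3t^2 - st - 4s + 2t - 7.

-257/47

∂P/∂s = -8s - t - 4 = 0 and ∂P/∂t = -s - 6t + 2 = 0, so (s, t) = (-26/47, 20/47).
The Hessian has P_{ss} = -8, P_{tt} = -6, P_{st} = -1, giving D = 47 > 0 with P_{ss} < 0, so the point is a local maximum.
P(-26/47, 20/47) = -257/47.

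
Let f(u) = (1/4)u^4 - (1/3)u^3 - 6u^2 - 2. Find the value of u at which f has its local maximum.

f'(u) = u^3 - u^2 - 12u = 0 at u = -3, 0, 4.
f''(u) = 3u^2 - 2u - 12. f''(-3) = 21 > 0 ⇒ local minimum; f''(0) = -12 < 0 ⇒ local maximum; f''(4) = 28 > 0 ⇒ local minimum.
The local maximum is f(0) = -2.

0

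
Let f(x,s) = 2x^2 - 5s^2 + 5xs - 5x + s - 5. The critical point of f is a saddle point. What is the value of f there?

∂f/∂x = 4x + 5s - 5 = 0 and ∂f/∂s = 5x - 10s + 1 = 0, so (x, s) = (9/13, 29/65).
The Hessian has f_{xx} = 4, f_{ss} = -10, f_{xs} = 5, giving D = -65 < 0, so the point is a saddle point.
f(9/13, 29/65) = -423/65.

-423/65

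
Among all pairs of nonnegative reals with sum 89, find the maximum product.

7921/4

With x + y = 89, the product is P(x) = x(89 − x).
P'(x) = 89 − 2x = 0 gives x = 89/2; P'' = −2 < 0, so this is the maximum.
P = 89/2·89/2 = 7921/4.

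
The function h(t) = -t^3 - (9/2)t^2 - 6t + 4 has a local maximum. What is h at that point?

13/2

Critical points: h'(t) = -3t^2 - 9t - 6 vanishes at t = -2, -1.
Second-derivative test with h''(t) = -6t - 9: h''(-2) = 3 > 0 ⇒ local minimum; h''(-1) = -3 < 0 ⇒ local maximum.
Thus h has its local maximum at t = -1, with value 13/2.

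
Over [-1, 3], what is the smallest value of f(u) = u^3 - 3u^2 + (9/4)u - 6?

-49/4

The derivative is 3u^2 - 6u + 9/4, which vanishes at u = 1/2 and u = 3/2.
Compare values at every candidate in [-1, 3]: f(-1) = -49/4; f(1/2) = -11/2; f(3/2) = -6; f(3) = 3/4.
Hence the absolute minimum is -49/4 at u = -1.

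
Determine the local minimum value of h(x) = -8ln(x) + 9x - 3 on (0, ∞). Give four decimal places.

5.9423

h'(x) = -8/x + 9 = 0 gives x = 8/9.
h''(x) = 8/x², which is positive for x > 0, so this is a local minimum.
h(8/9) = -8·ln(8/9) + 8 - 3 ≈ 5.9423.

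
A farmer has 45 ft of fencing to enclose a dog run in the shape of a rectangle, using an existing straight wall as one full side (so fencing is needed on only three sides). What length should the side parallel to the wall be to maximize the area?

Let the sides perpendicular to the wall have length x and the parallel side y, so 2x + y = 45 and the area is A = xy = x(45 − 2x).
A'(x) = 45 − 4x = 0 gives x = 45/4, and A''(x) = −4 < 0 confirms a maximum.
Then y = 45 − 2·45/4 = 45/2 and A = 2025/8.

45/2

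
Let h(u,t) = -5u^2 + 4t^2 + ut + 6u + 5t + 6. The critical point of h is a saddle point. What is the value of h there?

475/81

∂h/∂u = -10u + t + 6 = 0 and ∂h/∂t = u + 8t + 5 = 0, so (u, t) = (43/81, -56/81).
The Hessian has h_{uu} = -10, h_{tt} = 8, h_{ut} = 1, giving D = -81 < 0, so the point is a saddle point.
h(43/81, -56/81) = 475/81.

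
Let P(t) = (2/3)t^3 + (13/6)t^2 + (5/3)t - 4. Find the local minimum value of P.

-35/8

P'(t) = 2t^2 + (13/3)t + 5/3. Setting P'(t) = 0 gives t ∈ {-5/3, -1/2}.
P''(t) = 4t + 13/3. P''(-5/3) = -7/3 < 0 ⇒ local maximum; P''(-1/2) = 7/3 > 0 ⇒ local minimum.
Thus P has its local minimum at t = -1/2, with value -35/8.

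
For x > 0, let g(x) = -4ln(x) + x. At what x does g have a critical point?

g'(x) = -4/x + 1 = 0 gives x = 4.
g''(x) = 4/x², which is positive for x > 0, so this is a local minimum.
g(4) = -4·ln(4) + 4 ≈ -1.5452.

4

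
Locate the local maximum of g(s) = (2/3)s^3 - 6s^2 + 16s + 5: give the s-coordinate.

2

Critical points: g'(s) = 2s^2 - 12s + 16 vanishes at s = 2, 4.
Since g''(s) = 4s - 12, we get g''(2) = -4 < 0 ⇒ local maximum; g''(4) = 4 > 0 ⇒ local minimum.
The local maximum is g(2) = 55/3.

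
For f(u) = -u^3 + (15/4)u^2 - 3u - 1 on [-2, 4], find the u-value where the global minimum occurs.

Differentiating, f'(u) = -3u^2 + (15/2)u - 3; which vanishes at u = 1/2 and u = 2.
Evaluating at the critical points and endpoints: f(-2) = 28, f(1/2) = -27/16, f(2) = 0, f(4) = -17.
The minimum over the interval is -17, attained at u = 4.

4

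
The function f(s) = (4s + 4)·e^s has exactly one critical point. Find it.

-2

Differentiating with the product rule gives f'(s) = (4s + 8)·e^s. Since e^s > 0, the only critical point is s = -2.
f''(-2) has the same sign as 4 > 0, so this is a local minimum.
f(-2) = (-4)·e^(-2) ≈ -0.5413.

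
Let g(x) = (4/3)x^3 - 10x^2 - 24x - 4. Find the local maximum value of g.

26/3

g'(x) = 4x^2 - 20x - 24. Setting g'(x) = 0 gives x ∈ {-1, 6}.
Since g''(x) = 8x - 20, we get g''(-1) = -28 < 0 ⇒ local maximum; g''(6) = 28 > 0 ⇒ local minimum.
The local maximum is g(-1) = 26/3.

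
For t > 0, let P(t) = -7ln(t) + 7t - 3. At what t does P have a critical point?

1

P'(t) = -7/t + 7 = 0 gives t = 1.
P''(t) = 7/t², which is positive for t > 0, so this is a local minimum.
P(1) = -7·ln(1) + 7 - 3 ≈ 4.0000.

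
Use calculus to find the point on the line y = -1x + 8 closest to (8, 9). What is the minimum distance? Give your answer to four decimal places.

Minimize D(x)^2 = (x - 8)^2 + (-x - 1)^2.
d/dx[D^2] = 2(x - 8) + 2·(-1)·(-x - 1) = 0 ⇒ x = 7/2.
Then y = 9/2 and the distance is √(81/2) ≈ 6.3640.

6.3640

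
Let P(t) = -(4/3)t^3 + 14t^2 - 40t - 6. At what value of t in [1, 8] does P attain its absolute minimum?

The derivative is -4t^2 + 28t - 40, which vanishes at t = 2 and t = 5.
Compare values at every candidate in [1, 8]: P(1) = -100/3, P(2) = -122/3, P(5) = -68/3, P(8) = -338/3.
The minimum over the interval is -338/3, attained at t = 8.

8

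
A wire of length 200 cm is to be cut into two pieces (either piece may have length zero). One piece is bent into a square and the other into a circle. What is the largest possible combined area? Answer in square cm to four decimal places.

3183.0989

Let x be the length used for the square. Square side x/4; circle radius (200−x)/(2π).
A(x) = (x/4)² + π·((200−x)/(2π))² = x²/16 + (200−x)²/(4π) for 0 ≤ x ≤ 200. A'(x) = x/8 − (200−x)/(2π) = 0 gives x = 4·200/(π+4) ≈ 112.0198.
A'' > 0, so the interior critical point is a minimum; the maximum is at an endpoint. A(0) = 3183.0989 and A(200) = 2500.0000, so the largest area is 3183.0989.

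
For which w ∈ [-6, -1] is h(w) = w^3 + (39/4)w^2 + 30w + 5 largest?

Differentiating, h'(w) = 3w^2 + (39/2)w + 30; which vanishes at w = -4 and w = -5/2.
Compare values at every candidate in [-6, -1]: h(-6) = -40,  h(-4) = -23,  h(-5/2) = -395/16,  h(-1) = -65/4.
Hence the absolute maximum is -65/4 at w = -1.

-1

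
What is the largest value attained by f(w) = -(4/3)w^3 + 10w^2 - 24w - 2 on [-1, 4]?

Differentiating, f'(w) = -4w^2 + 20w - 24; which vanishes at w = 2 and w = 3.
Compare values at every candidate in [-1, 4]: f(-1) = 100/3,  f(2) = -62/3,  f(3) = -20,  f(4) = -70/3.
Hence the absolute maximum is 100/3 at w = -1.

100/3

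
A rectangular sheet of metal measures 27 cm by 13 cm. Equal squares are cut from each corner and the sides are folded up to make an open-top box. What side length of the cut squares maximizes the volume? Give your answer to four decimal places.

2.7687

With cut size x, the volume is V(x) = x(27 − 2x)(13 − 2x) for 0 < x < 6.5.
V'(x) = 12x^2 − 160x + 351. Setting V'(x) = 0 gives x ≈ 2.7687 (the root in (0, 6.5)).
V''(x) = 24x − 160 is negative there, so this is the maximum; V ≈ 443.4538.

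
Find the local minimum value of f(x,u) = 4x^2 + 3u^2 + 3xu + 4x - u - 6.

-298/39

∂f/∂x = 8x + 3u + 4 = 0 and ∂f/∂u = 3x + 6u - 1 = 0, so (x, u) = (-9/13, 20/39).
The Hessian has f_{xx} = 8, f_{uu} = 6, f_{xu} = 3, giving D = 39 > 0 with f_{xx} > 0, so the point is a local minimum.
f(-9/13, 20/39) = -298/39.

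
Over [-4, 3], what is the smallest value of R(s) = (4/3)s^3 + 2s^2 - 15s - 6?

The derivative is 4s^2 + 4s - 15, which vanishes at s = -5/2 and s = 3/2.
Evaluating at the critical points and endpoints: R(-4) = 2/3,  R(-5/2) = 139/6,  R(3/2) = -39/2,  R(3) = 3.
Hence the absolute minimum is -39/2 at s = 3/2.

-39/2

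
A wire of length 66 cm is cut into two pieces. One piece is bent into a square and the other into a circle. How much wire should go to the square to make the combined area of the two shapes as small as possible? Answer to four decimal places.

Let x be the length used for the square. Square side x/4; circle radius (66−x)/(2π).
A(x) = (x/4)² + π·((66−x)/(2π))² = x²/16 + (66−x)²/(4π) for 0 ≤ x ≤ 66. A'(x) = x/8 − (66−x)/(2π) = 0 gives x = 4·66/(π+4) ≈ 36.9665.
A'' = 1/8 + 1/(2π) > 0, so this gives the minimum combined area; x ≈ 36.9665 cm to the square.

36.9665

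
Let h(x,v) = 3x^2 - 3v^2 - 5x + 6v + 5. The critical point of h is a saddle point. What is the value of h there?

71/12

∂h/∂x = 6x - 5 = 0 and ∂h/∂v = -6v + 6 = 0, so (x, v) = (5/6, 1).
The Hessian has h_{xx} = 6, h_{vv} = -6, h_{xv} = 0, giving D = -36 < 0, so the point is a saddle point.
h(5/6, 1) = 71/12.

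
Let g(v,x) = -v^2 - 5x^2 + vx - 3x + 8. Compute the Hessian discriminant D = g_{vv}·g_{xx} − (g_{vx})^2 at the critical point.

∂g/∂v = -2v + x = 0 and ∂g/∂x = v - 10x - 3 = 0, so (v, x) = (-3/19, -6/19).
The Hessian has g_{vv} = -2, g_{xx} = -10, g_{vx} = 1, giving D = 19 > 0 with g_{vv} < 0, so the point is a local maximum.
D = (-2)·(-10) − (1)^2 = 19.

19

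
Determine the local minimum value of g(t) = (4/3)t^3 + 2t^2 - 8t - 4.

g'(t) = 4t^2 + 4t - 8 = 0 at t = -2, 1.
Second-derivative test with g''(t) = 8t + 4: g''(-2) = -12 < 0 ⇒ local maximum; g''(1) = 12 > 0 ⇒ local minimum.
Thus g has its local minimum at t = 1, with value -26/3.

-26/3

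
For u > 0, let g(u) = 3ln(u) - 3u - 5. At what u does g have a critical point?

1

g'(u) = 3/u − 3 = 0 gives u = 1.
g''(u) = -3/u², which is negative for u > 0, so this is a local maximum.
g(1) = 3·ln(1) - 3 - 5 ≈ -8.0000.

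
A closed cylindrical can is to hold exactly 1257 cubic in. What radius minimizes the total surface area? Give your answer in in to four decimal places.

With radius r and height h, πr²h = 1257 so h = 1257/(πr²), and S(r) = 2πr² + 2πrh = 2πr² + 2·1257/r.
S'(r) = 4πr − 2·1257/r² = 0 ⇒ r³ = 1257/(2π), so r ≈ 5.8486 and h = 2r ≈ 11.6972.
S''(r) = 4π + 4·1257/r³ > 0, so this is the minimum; S ≈ 644.7699.

5.8486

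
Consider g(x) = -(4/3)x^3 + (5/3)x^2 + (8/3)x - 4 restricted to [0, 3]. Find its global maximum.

Differentiating, g'(x) = -4x^2 + (10/3)x + 8/3; whose only zero in [0, 3] is x = 4/3.
Candidates: g(0) = -4, g(4/3) = -52/81, g(3) = -17.
The maximum over the interval is -52/81, attained at x = 4/3.

-52/81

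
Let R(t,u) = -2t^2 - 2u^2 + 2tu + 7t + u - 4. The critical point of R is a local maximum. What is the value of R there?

11/2

∂R/∂t = -4t + 2u + 7 = 0 and ∂R/∂u = 2t - 4u + 1 = 0, so (t, u) = (5/2, 3/2).
The Hessian has R_{tt} = -4, R_{uu} = -4, R_{tu} = 2, giving D = 12 > 0 with R_{tt} < 0, so the point is a local maximum.
R(5/2, 3/2) = 11/2.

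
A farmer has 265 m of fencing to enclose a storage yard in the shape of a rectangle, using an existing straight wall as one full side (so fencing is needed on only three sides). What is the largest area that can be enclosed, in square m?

70225/8

Let the sides perpendicular to the wall have length x and the parallel side y, so 2x + y = 265 and the area is A = xy = x(265 − 2x).
A'(x) = 265 − 4x = 0 gives x = 265/4, and A''(x) = −4 < 0 confirms a maximum.
Then y = 265 − 2·265/4 = 265/2 and A = 70225/8.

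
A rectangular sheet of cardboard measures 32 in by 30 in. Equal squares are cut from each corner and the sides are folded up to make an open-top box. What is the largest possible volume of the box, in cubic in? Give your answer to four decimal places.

With cut size x, the volume is V(x) = x(32 − 2x)(30 − 2x) for 0 < x < 15.
V'(x) = 12x^2 − 248x + 960. Setting V'(x) = 0 gives x ≈ 5.1586 (the root in (0, 15)).
V''(x) = 24x − 248 is negative there, so this is the maximum; V ≈ 2201.5781.

2201.5781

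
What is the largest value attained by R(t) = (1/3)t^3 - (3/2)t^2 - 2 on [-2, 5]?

13/6

R'(t) = t^2 - 3t, which vanishes at t = 0 and t = 3.
Evaluating at the critical points and endpoints: R(-2) = -32/3, R(0) = -2, R(3) = -13/2, R(5) = 13/6.
Hence the absolute maximum is 13/6 at t = 5.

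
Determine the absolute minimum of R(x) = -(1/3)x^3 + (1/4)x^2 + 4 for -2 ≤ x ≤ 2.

7/3

R'(x) = -x^2 + (1/2)x, which vanishes at x = 0 and x = 1/2.
Compare values at every candidate in [-2, 2]: R(-2) = 23/3, R(0) = 4, R(1/2) = 193/48, R(2) = 7/3.
So the minimum is R(2) = 7/3.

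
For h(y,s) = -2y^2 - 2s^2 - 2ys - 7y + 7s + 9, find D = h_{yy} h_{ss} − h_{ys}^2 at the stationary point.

∂h/∂y = -4y - 2s - 7 = 0 and ∂h/∂s = -2y - 4s + 7 = 0, so (y, s) = (-7/2, 7/2).
The Hessian has h_{yy} = -4, h_{ss} = -4, h_{ys} = -2, giving D = 12 > 0 with h_{yy} < 0, so the point is a local maximum.
D = (-4)·(-4) − (-2)^2 = 12.

12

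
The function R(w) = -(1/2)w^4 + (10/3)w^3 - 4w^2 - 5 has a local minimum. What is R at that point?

-37/6

R'(w) = -2w^3 + 10w^2 - 8w. Setting R'(w) = 0 gives w ∈ {0, 1, 4}.
R''(w) = -6w^2 + 20w - 8. R''(0) = -8 < 0 ⇒ local maximum; R''(1) = 6 > 0 ⇒ local minimum; R''(4) = -24 < 0 ⇒ local maximum.
Thus R has its local minimum at w = 1, with value -37/6.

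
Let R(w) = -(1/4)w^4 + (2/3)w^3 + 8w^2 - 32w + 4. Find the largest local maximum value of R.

Critical points: R'(w) = -w^3 + 2w^2 + 16w - 32 vanishes at w = -4, 2, 4.
Second-derivative test with R''(w) = -3w^2 + 4w + 16: R''(-4) = -48 < 0 ⇒ local maximum; R''(2) = 12 > 0 ⇒ local minimum; R''(4) = -16 < 0 ⇒ local maximum.
Thus R has its largest local maximum at w = -4, with value 460/3.

460/3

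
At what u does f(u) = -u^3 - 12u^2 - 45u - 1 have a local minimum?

-5

f'(u) = -3u^2 - 24u - 45 = 0 at u = -5, -3.
Second-derivative test with f''(u) = -6u - 24: f''(-5) = 6 > 0 ⇒ local minimum; f''(-3) = -6 < 0 ⇒ local maximum.
So the local minimum value is f(-5) = 49.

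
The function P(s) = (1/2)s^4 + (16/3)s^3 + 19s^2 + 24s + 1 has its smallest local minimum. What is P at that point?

P'(s) = 2s^3 + 16s^2 + 38s + 24 = 0 at s = -4, -3, -1.
P''(s) = 6s^2 + 32s + 38. P''(-4) = 6 > 0 ⇒ local minimum; P''(-3) = -4 < 0 ⇒ local maximum; P''(-1) = 12 > 0 ⇒ local minimum.
The smallest local minimum is P(-1) = -53/6.

-53/6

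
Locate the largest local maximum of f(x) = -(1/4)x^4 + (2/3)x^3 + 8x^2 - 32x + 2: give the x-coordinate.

Critical points: f'(x) = -x^3 + 2x^2 + 16x - 32 vanishes at x = -4, 2, 4.
f''(x) = -3x^2 + 4x + 16. f''(-4) = -48 < 0 ⇒ local maximum; f''(2) = 12 > 0 ⇒ local minimum; f''(4) = -16 < 0 ⇒ local maximum.
Thus f has its largest local maximum at x = -4, with value 454/3.

-4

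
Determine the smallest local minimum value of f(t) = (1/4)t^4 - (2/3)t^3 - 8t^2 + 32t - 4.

-460/3

f'(t) = t^3 - 2t^2 - 16t + 32. Setting f'(t) = 0 gives t ∈ {-4, 2, 4}.
f''(t) = 3t^2 - 4t - 16. f''(-4) = 48 > 0 ⇒ local minimum; f''(2) = -12 < 0 ⇒ local maximum; f''(4) = 16 > 0 ⇒ local minimum.
So the smallest local minimum value is f(-4) = -460/3.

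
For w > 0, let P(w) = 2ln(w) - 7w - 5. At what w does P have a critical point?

2/7

P'(w) = 2/w − 7 = 0 gives w = 2/7.
P''(w) = -2/w², which is negative for w > 0, so this is a local maximum.
P(2/7) = 2·ln(2/7) - 2 - 5 ≈ -9.5055.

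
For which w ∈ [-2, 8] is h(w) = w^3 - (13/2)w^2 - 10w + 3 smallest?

5

The derivative is 3w^2 - 13w - 10, which vanishes at w = -2/3 and w = 5.
Candidates: h(-2) = -11,  h(-2/3) = 175/27,  h(5) = -169/2,  h(8) = 19.
So the minimum is h(5) = -169/2.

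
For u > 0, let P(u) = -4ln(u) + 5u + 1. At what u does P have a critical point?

4/5

P'(u) = -4/u + 5 = 0 gives u = 4/5.
P''(u) = 4/u², which is positive for u > 0, so this is a local minimum.
P(4/5) = -4·ln(4/5) + 4 + 1 ≈ 5.8926.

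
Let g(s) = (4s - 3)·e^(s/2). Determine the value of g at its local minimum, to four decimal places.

-4.2821

By the product rule, g'(s) = (2s + 5/2)·e^(s/2). Since e^(s/2) > 0, the only critical point is s = -5/4.
g''(-5/4) has the same sign as 2 > 0, so this is a local minimum.
g(-5/4) = (-8)·e^(-5/8) ≈ -4.2821.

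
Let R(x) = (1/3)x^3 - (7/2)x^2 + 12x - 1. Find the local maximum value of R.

25/2

R'(x) = x^2 - 7x + 12 = 0 at x = 3, 4.
R''(x) = 2x - 7. R''(3) = -1 < 0 ⇒ local maximum; R''(4) = 1 > 0 ⇒ local minimum.
Thus R has its local maximum at x = 3, with value 25/2.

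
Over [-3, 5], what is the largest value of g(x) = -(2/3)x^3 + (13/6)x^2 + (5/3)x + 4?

73/2

Differentiating, g'(x) = -2x^2 + (13/3)x + 5/3; which vanishes at x = -1/3 and x = 5/2.
Evaluating at the critical points and endpoints: g(-3) = 73/2, g(-1/3) = 601/162, g(5/2) = 271/24, g(5) = -101/6.
Hence the absolute maximum is 73/2 at x = -3.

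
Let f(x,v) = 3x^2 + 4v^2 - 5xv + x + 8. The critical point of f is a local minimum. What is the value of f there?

180/23

∂f/∂x = 6x - 5v + 1 = 0 and ∂f/∂v = -5x + 8v = 0, so (x, v) = (-8/23, -5/23).
The Hessian has f_{xx} = 6, f_{vv} = 8, f_{xv} = -5, giving D = 23 > 0 with f_{xx} > 0, so the point is a local minimum.
f(-8/23, -5/23) = 180/23.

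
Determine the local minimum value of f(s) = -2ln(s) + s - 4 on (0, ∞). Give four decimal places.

f'(s) = -2/s + 1 = 0 gives s = 2.
f''(s) = 2/s², which is positive for s > 0, so this is a local minimum.
f(2) = -2·ln(2) + 2 - 4 ≈ -3.3863.

-3.3863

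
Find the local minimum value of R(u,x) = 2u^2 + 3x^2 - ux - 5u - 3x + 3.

-39/23

∂R/∂u = 4u - x - 5 = 0 and ∂R/∂x = -u + 6x - 3 = 0, so (u, x) = (33/23, 17/23).
The Hessian has R_{uu} = 4, R_{xx} = 6, R_{ux} = -1, giving D = 23 > 0 with R_{uu} > 0, so the point is a local minimum.
R(33/23, 17/23) = -39/23.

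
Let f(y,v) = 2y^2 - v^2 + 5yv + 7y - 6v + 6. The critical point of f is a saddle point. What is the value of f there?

431/33

∂f/∂y = 4y + 5v + 7 = 0 and ∂f/∂v = 5y - 2v - 6 = 0, so (y, v) = (16/33, -59/33).
The Hessian has f_{yy} = 4, f_{vv} = -2, f_{yv} = 5, giving D = -33 < 0, so the point is a saddle point.
f(16/33, -59/33) = 431/33.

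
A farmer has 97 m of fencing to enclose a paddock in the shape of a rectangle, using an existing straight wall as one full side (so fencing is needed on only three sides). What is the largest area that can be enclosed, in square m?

9409/8

Let the sides perpendicular to the wall have length x and the parallel side y, so 2x + y = 97 and the area is A = xy = x(97 − 2x).
A'(x) = 97 − 4x = 0 gives x = 97/4, and A''(x) = −4 < 0 confirms a maximum.
Then y = 97 − 2·97/4 = 97/2 and A = 9409/8.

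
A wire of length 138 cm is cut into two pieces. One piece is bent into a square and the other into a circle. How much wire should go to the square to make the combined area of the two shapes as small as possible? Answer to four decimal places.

Let x be the length used for the square. Square side x/4; circle radius (138−x)/(2π).
A(x) = (x/4)² + π·((138−x)/(2π))² = x²/16 + (138−x)²/(4π) for 0 ≤ x ≤ 138. A'(x) = x/8 − (138−x)/(2π) = 0 gives x = 4·138/(π+4) ≈ 77.2937.
A'' = 1/8 + 1/(2π) > 0, so this gives the minimum combined area; x ≈ 77.2937 cm to the square.

77.2937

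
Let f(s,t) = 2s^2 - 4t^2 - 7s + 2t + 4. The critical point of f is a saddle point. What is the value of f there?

∂f/∂s = 4s - 7 = 0 and ∂f/∂t = -8t + 2 = 0, so (s, t) = (7/4, 1/4).
The Hessian has f_{ss} = 4, f_{tt} = -8, f_{st} = 0, giving D = -32 < 0, so the point is a saddle point.
f(7/4, 1/4) = -15/8.

-15/8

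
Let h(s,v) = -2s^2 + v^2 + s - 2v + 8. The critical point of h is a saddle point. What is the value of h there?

57/8

∂h/∂s = -4s + 1 = 0 and ∂h/∂v = 2v - 2 = 0, so (s, v) = (1/4, 1).
The Hessian has h_{ss} = -4, h_{vv} = 2, h_{sv} = 0, giving D = -8 < 0, so the point is a saddle point.
h(1/4, 1) = 57/8.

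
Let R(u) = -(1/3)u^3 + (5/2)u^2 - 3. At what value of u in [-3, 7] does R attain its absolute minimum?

The derivative is -u^2 + 5u, which vanishes at u = 0 and u = 5.
Evaluating at the critical points and endpoints: R(-3) = 57/2,  R(0) = -3,  R(5) = 107/6,  R(7) = 31/6.
The minimum over the interval is -3, attained at u = 0.

0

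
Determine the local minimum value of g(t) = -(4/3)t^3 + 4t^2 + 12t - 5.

-35/3

g'(t) = -4t^2 + 8t + 12 = 0 at t = -1, 3.
g''(t) = -8t + 8. g''(-1) = 16 > 0 ⇒ local minimum; g''(3) = -16 < 0 ⇒ local maximum.
Thus g has its local minimum at t = -1, with value -35/3.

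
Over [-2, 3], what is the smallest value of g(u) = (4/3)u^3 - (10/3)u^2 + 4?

Differentiating, g'(u) = 4u^2 - (20/3)u; which vanishes at u = 0 and u = 5/3.
Candidates: g(-2) = -20,  g(0) = 4,  g(5/3) = 74/81,  g(3) = 10.
So the minimum is g(-2) = -20.

-20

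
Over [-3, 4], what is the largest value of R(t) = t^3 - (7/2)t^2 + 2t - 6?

Differentiating, R'(t) = 3t^2 - 7t + 2; which vanishes at t = 1/3 and t = 2.
Evaluating at the critical points and endpoints: R(-3) = -141/2, R(1/3) = -307/54, R(2) = -8, R(4) = 10.
So the maximum is R(4) = 10.

10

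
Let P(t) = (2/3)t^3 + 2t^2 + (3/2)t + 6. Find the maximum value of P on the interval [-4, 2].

Differentiating, P'(t) = 2t^2 + 4t + 3/2; which vanishes at t = -3/2 and t = -1/2.
Candidates: P(-4) = -32/3,  P(-3/2) = 6,  P(-1/2) = 17/3,  P(2) = 67/3.
Hence the absolute maximum is 67/3 at t = 2.

67/3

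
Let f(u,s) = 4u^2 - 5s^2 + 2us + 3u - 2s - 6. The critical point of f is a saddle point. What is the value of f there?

-521/84

∂f/∂u = 8u + 2s + 3 = 0 and ∂f/∂s = 2u - 10s - 2 = 0, so (u, s) = (-13/42, -11/42).
The Hessian has f_{uu} = 8, f_{ss} = -10, f_{us} = 2, giving D = -84 < 0, so the point is a saddle point.
f(-13/42, -11/42) = -521/84.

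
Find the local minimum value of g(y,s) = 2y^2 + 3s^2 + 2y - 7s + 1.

-43/12

∂g/∂y = 4y + 2 = 0 and ∂g/∂s = 6s - 7 = 0, so (y, s) = (-1/2, 7/6).
The Hessian has g_{yy} = 4, g_{ss} = 6, g_{ys} = 0, giving D = 24 > 0 with g_{yy} > 0, so the point is a local minimum.
g(-1/2, 7/6) = -43/12.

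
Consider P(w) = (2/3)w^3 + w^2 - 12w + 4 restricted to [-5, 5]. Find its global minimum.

Differentiating, P'(w) = 2w^2 + 2w - 12; which vanishes at w = -3 and w = 2.
Compare values at every candidate in [-5, 5]: P(-5) = 17/3, P(-3) = 31, P(2) = -32/3, P(5) = 157/3.
The minimum over the interval is -32/3, attained at w = 2.

-32/3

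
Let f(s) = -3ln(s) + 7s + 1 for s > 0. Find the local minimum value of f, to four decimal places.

f'(s) = -3/s + 7 = 0 gives s = 3/7.
f''(s) = 3/s², which is positive for s > 0, so this is a local minimum.
f(3/7) = -3·ln(3/7) + 3 + 1 ≈ 6.5419.

6.5419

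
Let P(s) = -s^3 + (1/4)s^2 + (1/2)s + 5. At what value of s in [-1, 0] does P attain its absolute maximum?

Differentiating, P'(s) = -3s^2 + (1/2)s + 1/2; whose only zero in [-1, 0] is s = -1/3.
Candidates: P(-1) = 23/4,  P(-1/3) = 529/108,  P(0) = 5.
So the maximum is P(-1) = 23/4.

-1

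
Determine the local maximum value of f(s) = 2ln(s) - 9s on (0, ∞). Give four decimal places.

f'(s) = 2/s − 9 = 0 gives s = 2/9.
f''(s) = -2/s², which is negative for s > 0, so this is a local maximum.
f(2/9) = 2·ln(2/9) - 2 ≈ -5.0082.

-5.0082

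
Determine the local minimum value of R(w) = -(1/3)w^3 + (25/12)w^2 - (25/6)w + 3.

97/324

R'(w) = -w^2 + (25/6)w - 25/6 = 0 at w = 5/3, 5/2.
Second-derivative test with R''(w) = -2w + 25/6: R''(5/3) = 5/6 > 0 ⇒ local minimum; R''(5/2) = -5/6 < 0 ⇒ local maximum.
Thus R has its local minimum at w = 5/3, with value 97/324.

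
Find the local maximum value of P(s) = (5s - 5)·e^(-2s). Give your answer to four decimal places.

P'(s) = 5·e^(-2s) + (5s - 5)·(-2)·e^(-2s) = (-10s + 15)·e^(-2s). Since e^(-2s) > 0, the only critical point is s = 3/2.
P''(3/2) has the same sign as -10 < 0, so this is a local maximum.
P(3/2) = (5/2)·e^(-3) ≈ 0.1245.

0.1245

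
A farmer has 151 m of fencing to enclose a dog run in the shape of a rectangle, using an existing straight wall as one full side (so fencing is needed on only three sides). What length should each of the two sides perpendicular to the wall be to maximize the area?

151/4

Let the sides perpendicular to the wall have length x and the parallel side y, so 2x + y = 151 and the area is A = xy = x(151 − 2x).
A'(x) = 151 − 4x = 0 gives x = 151/4, and A''(x) = −4 < 0 confirms a maximum.
Then y = 151 − 2·151/4 = 151/2 and A = 22801/8.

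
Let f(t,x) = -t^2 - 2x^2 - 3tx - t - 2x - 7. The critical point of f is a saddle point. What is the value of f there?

∂f/∂t = -2t - 3x - 1 = 0 and ∂f/∂x = -3t - 4x - 2 = 0, so (t, x) = (-2, 1).
The Hessian has f_{tt} = -2, f_{xx} = -4, f_{tx} = -3, giving D = -1 < 0, so the point is a saddle point.
f(-2, 1) = -7.

-7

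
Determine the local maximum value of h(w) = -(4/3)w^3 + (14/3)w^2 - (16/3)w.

-160/81

h'(w) = -4w^2 + (28/3)w - 16/3 = 0 at w = 1, 4/3.
h''(w) = -8w + 28/3. h''(1) = 4/3 > 0 ⇒ local minimum; h''(4/3) = -4/3 < 0 ⇒ local maximum.
So the local maximum value is h(4/3) = -160/81.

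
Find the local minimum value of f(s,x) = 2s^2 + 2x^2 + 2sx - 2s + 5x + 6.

-1/2

∂f/∂s = 4s + 2x - 2 = 0 and ∂f/∂x = 2s + 4x + 5 = 0, so (s, x) = (3/2, -2).
The Hessian has f_{ss} = 4, f_{xx} = 4, f_{sx} = 2, giving D = 12 > 0 with f_{ss} > 0, so the point is a local minimum.
f(3/2, -2) = -1/2.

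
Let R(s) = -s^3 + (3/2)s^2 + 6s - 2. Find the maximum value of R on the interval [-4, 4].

R'(s) = -3s^2 + 3s + 6, which vanishes at s = -1 and s = 2.
Compare values at every candidate in [-4, 4]: R(-4) = 62,  R(-1) = -11/2,  R(2) = 8,  R(4) = -18.
The maximum over the interval is 62, attained at s = -4.

62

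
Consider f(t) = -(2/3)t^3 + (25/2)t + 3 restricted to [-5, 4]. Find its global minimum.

-107/6

f'(t) = -2t^2 + 25/2, which vanishes at t = -5/2 and t = 5/2.
Candidates: f(-5) = 143/6,  f(-5/2) = -107/6,  f(5/2) = 143/6,  f(4) = 31/3.
Hence the absolute minimum is -107/6 at t = -5/2.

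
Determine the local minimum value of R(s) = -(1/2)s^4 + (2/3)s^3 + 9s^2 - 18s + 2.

-41/6

R'(s) = -2s^3 + 2s^2 + 18s - 18 = 0 at s = -3, 1, 3.
Since R''(s) = -6s^2 + 4s + 18, we get R''(-3) = -48 < 0 ⇒ local maximum; R''(1) = 16 > 0 ⇒ local minimum; R''(3) = -24 < 0 ⇒ local maximum.
So the local minimum value is R(1) = -41/6.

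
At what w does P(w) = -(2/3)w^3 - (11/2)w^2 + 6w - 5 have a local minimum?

-6

Critical points: P'(w) = -2w^2 - 11w + 6 vanishes at w = -6, 1/2.
Since P''(w) = -4w - 11, we get P''(-6) = 13 > 0 ⇒ local minimum; P''(1/2) = -13 < 0 ⇒ local maximum.
So the local minimum value is P(-6) = -95.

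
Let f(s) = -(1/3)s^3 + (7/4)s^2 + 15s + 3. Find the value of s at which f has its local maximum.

Critical points: f'(s) = -s^2 + (7/2)s + 15 vanishes at s = -5/2, 6.
f''(s) = -2s + 7/2. f''(-5/2) = 17/2 > 0 ⇒ local minimum; f''(6) = -17/2 < 0 ⇒ local maximum.
So the local maximum value is f(6) = 84.

6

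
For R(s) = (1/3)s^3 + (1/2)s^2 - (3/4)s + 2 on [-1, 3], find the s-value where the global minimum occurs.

Differentiating, R'(s) = s^2 + s - 3/4; whose only zero in [-1, 3] is s = 1/2.
Evaluating at the critical points and endpoints: R(-1) = 35/12; R(1/2) = 43/24; R(3) = 53/4.
So the minimum is R(1/2) = 43/24.

1/2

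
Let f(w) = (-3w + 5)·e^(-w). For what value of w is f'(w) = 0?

8/3

By the product rule, f'(w) = (3w - 8)·e^(-w). Since e^(-w) > 0, the only critical point is w = 8/3.
f''(8/3) has the same sign as 3 > 0, so this is a local minimum.
f(8/3) = (-3)·e^(-8/3) ≈ -0.2085.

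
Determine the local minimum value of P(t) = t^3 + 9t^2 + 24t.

-20

Critical points: P'(t) = 3t^2 + 18t + 24 vanishes at t = -4, -2.
P''(t) = 6t + 18. P''(-4) = -6 < 0 ⇒ local maximum; P''(-2) = 6 > 0 ⇒ local minimum.
The local minimum is P(-2) = -20.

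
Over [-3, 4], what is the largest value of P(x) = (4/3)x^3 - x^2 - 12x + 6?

The derivative is 4x^2 - 2x - 12, which vanishes at x = -3/2 and x = 2.
Compare values at every candidate in [-3, 4]: P(-3) = -3, P(-3/2) = 69/4, P(2) = -34/3, P(4) = 82/3.
The maximum over the interval is 82/3, attained at x = 4.

82/3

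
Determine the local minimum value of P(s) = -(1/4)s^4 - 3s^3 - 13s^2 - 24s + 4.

79/4

P'(s) = -s^3 - 9s^2 - 26s - 24 = 0 at s = -4, -3, -2.
P''(s) = -3s^2 - 18s - 26. P''(-4) = -2 < 0 ⇒ local maximum; P''(-3) = 1 > 0 ⇒ local minimum; P''(-2) = -2 < 0 ⇒ local maximum.
So the local minimum value is P(-3) = 79/4.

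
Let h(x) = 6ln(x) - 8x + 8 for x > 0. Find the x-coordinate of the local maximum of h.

3/4

h'(x) = 6/x − 8 = 0 gives x = 3/4.
h''(x) = -6/x², which is negative for x > 0, so this is a local maximum.
h(3/4) = 6·ln(3/4) - 6 + 8 ≈ 0.2739.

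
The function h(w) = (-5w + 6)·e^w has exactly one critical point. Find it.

By the product rule, h'(w) = (-5w + 1)·e^w. Since e^w > 0, the only critical point is w = 1/5.
h''(1/5) has the same sign as -5 < 0, so this is a local maximum.
h(1/5) = (5)·e^(1/5) ≈ 6.1070.

1/5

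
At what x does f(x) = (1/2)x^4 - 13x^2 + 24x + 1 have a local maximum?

f'(x) = 2x^3 - 26x + 24. Setting f'(x) = 0 gives x ∈ {-4, 1, 3}.
f''(x) = 6x^2 - 26. f''(-4) = 70 > 0 ⇒ local minimum; f''(1) = -20 < 0 ⇒ local maximum; f''(3) = 28 > 0 ⇒ local minimum.
Thus f has its local maximum at x = 1, with value 25/2.

1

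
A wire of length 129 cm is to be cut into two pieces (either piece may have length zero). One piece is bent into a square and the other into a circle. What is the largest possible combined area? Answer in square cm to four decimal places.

Let x be the length used for the square. Square side x/4; circle radius (129−x)/(2π).
A(x) = (x/4)² + π·((129−x)/(2π))² = x²/16 + (129−x)²/(4π) for 0 ≤ x ≤ 129. A'(x) = x/8 − (129−x)/(2π) = 0 gives x = 4·129/(π+4) ≈ 72.2528.
A'' > 0, so the interior critical point is a minimum; the maximum is at an endpoint. A(0) = 1324.2487 and A(129) = 1040.0625, so the largest area is 1324.2487.

1324.2487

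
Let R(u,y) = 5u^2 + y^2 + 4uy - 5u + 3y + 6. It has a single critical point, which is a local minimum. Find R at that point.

∂R/∂u = 10u + 4y - 5 = 0 and ∂R/∂y = 4u + 2y + 3 = 0, so (u, y) = (11/2, -25/2).
The Hessian has R_{uu} = 10, R_{yy} = 2, R_{uy} = 4, giving D = 4 > 0 with R_{uu} > 0, so the point is a local minimum.
R(11/2, -25/2) = -53/2.

-53/2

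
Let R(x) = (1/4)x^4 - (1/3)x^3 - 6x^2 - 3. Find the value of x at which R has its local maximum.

R'(x) = x^3 - x^2 - 12x. Setting R'(x) = 0 gives x ∈ {-3, 0, 4}.
Since R''(x) = 3x^2 - 2x - 12, we get R''(-3) = 21 > 0 ⇒ local minimum; R''(0) = -12 < 0 ⇒ local maximum; R''(4) = 28 > 0 ⇒ local minimum.
So the local maximum value is R(0) = -3.

0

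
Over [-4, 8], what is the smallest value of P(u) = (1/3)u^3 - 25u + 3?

P'(u) = u^2 - 25, whose only zero in [-4, 8] is u = 5.
Evaluating at the critical points and endpoints: P(-4) = 245/3; P(5) = -241/3; P(8) = -79/3.
The minimum over the interval is -241/3, attained at u = 5.

-241/3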